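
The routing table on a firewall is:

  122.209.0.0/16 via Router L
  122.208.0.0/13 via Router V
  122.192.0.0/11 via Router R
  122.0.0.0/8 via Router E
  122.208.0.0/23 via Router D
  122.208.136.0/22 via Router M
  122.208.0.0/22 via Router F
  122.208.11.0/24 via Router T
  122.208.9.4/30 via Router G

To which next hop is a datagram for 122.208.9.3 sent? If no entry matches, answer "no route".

Routes whose prefix contains 122.208.9.3:
  122.0.0.0/8 (122.0.0.0 - 122.255.255.255) -> Router E
  122.192.0.0/11 (122.192.0.0 - 122.223.255.255) -> Router R
  122.208.0.0/13 (122.208.0.0 - 122.215.255.255) -> Router V
More-specific entries that do NOT match:
  122.208.9.4/30 (122.208.9.4 - 122.208.9.7) does not contain 122.208.9.3
  122.208.11.0/24 (122.208.11.0 - 122.208.11.255) does not contain 122.208.9.3
  122.208.0.0/23 (122.208.0.0 - 122.208.1.255) does not contain 122.208.9.3
  122.208.136.0/22 (122.208.136.0 - 122.208.139.255) does not contain 122.208.9.3
  122.208.0.0/22 (122.208.0.0 - 122.208.3.255) does not contain 122.208.9.3
  122.209.0.0/16 (122.209.0.0 - 122.209.255.255) does not contain 122.208.9.3
Longest matching prefix is /13 -> next hop Router V.

Router V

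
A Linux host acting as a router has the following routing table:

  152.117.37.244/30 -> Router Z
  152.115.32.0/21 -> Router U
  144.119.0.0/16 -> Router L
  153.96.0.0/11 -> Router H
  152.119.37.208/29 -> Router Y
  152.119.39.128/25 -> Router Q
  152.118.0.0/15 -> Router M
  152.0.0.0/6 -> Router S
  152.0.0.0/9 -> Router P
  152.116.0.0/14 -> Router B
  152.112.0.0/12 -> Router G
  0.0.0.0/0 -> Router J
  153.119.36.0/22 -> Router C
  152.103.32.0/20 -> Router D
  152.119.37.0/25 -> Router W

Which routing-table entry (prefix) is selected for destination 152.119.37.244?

152.118.0.0/15

Entries matching 152.119.37.244:
  0.0.0.0/0 (default, matches everything)
  152.0.0.0/6 (152.0.0.0 - 155.255.255.255)
  152.0.0.0/9 (152.0.0.0 - 152.127.255.255)
  152.112.0.0/12 (152.112.0.0 - 152.127.255.255)
  152.116.0.0/14 (152.116.0.0 - 152.119.255.255)
  152.118.0.0/15 (152.118.0.0 - 152.119.255.255)
Most specific is 152.118.0.0/15.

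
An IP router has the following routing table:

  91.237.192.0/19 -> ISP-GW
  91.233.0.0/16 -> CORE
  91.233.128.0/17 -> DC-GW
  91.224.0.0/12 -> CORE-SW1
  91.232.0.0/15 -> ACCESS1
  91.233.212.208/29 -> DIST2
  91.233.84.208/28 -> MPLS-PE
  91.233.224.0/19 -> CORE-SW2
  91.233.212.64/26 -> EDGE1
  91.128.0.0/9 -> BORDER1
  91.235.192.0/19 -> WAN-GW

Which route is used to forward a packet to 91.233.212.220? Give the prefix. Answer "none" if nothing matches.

Entries matching 91.233.212.220:
  91.128.0.0/9 (91.128.0.0 - 91.255.255.255)
  91.224.0.0/12 (91.224.0.0 - 91.239.255.255)
  91.232.0.0/15 (91.232.0.0 - 91.233.255.255)
  91.233.0.0/16 (91.233.0.0 - 91.233.255.255)
  91.233.128.0/17 (91.233.128.0 - 91.233.255.255)
Most specific is 91.233.128.0/17.

91.233.128.0/17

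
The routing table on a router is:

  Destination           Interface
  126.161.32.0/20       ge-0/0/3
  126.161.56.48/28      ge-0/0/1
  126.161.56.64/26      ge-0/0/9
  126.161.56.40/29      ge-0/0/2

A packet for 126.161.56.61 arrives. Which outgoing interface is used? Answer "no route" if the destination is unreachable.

Routes whose prefix contains 126.161.56.61:
  126.161.56.48/28 (126.161.56.48 - 126.161.56.63) -> ge-0/0/1
More-specific entries that do NOT match:
  126.161.56.40/29 (126.161.56.40 - 126.161.56.47) does not contain 126.161.56.61
Longest matching prefix is /28 -> interface ge-0/0/1.

ge-0/0/1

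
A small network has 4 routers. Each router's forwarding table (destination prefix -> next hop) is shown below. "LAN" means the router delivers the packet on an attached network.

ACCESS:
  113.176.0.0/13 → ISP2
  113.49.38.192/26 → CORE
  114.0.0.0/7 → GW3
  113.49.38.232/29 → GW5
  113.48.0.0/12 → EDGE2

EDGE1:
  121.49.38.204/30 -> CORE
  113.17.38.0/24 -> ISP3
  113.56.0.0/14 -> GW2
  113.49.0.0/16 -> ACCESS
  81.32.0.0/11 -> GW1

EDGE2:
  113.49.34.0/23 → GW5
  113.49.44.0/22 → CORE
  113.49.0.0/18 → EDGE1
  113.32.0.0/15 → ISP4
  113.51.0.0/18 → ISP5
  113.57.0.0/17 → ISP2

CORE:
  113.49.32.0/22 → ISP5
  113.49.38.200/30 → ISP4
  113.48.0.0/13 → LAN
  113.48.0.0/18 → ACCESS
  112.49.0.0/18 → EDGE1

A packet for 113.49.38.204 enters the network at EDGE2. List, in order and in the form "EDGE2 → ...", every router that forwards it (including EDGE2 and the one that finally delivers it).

At EDGE2: longest match for 113.49.38.204 is 113.49.0.0/18 -> EDGE1
At EDGE1: longest match for 113.49.38.204 is 113.49.0.0/16 -> ACCESS
At ACCESS: longest match for 113.49.38.204 is 113.49.38.192/26 -> CORE
At CORE: longest match for 113.49.38.204 is 113.48.0.0/13 -> LAN

EDGE2 → EDGE1 → ACCESS → CORE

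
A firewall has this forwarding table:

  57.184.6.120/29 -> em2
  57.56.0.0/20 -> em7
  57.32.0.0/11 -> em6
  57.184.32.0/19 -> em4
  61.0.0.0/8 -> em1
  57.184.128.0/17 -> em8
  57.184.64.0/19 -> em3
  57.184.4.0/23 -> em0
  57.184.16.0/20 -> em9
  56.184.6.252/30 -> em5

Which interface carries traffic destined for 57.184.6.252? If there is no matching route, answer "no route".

no route

No entry's prefix contains 57.184.6.252; there is no default route.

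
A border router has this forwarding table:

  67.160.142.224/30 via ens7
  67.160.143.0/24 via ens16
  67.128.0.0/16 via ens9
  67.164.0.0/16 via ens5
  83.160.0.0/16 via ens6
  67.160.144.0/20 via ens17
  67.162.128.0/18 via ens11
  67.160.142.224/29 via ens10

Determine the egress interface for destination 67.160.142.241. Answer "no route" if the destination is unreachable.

No entry's prefix contains 67.160.142.241; there is no default route.

no route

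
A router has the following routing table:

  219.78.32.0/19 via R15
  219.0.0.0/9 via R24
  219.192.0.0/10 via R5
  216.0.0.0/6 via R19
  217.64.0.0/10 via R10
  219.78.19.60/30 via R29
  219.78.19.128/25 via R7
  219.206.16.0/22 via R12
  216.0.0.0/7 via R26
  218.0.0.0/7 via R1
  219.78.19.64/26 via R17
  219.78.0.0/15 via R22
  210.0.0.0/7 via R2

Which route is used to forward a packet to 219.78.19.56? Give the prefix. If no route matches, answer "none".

219.78.0.0/15

Entries matching 219.78.19.56:
  216.0.0.0/6 (216.0.0.0 - 219.255.255.255)
  218.0.0.0/7 (218.0.0.0 - 219.255.255.255)
  219.0.0.0/9 (219.0.0.0 - 219.127.255.255)
  219.78.0.0/15 (219.78.0.0 - 219.79.255.255)
Most specific is 219.78.0.0/15.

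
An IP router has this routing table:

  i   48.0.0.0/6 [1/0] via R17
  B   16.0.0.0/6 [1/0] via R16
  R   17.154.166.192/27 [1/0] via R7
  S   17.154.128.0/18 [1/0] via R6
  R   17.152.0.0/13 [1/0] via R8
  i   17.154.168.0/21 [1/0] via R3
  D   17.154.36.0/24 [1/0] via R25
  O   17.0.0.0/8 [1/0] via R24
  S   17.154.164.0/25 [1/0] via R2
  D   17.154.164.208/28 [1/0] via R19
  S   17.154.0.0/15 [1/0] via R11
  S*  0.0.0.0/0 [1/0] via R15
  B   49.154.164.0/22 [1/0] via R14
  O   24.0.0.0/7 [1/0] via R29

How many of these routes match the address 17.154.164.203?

Prefixes containing 17.154.164.203:
  0.0.0.0/0 (default, matches everything)
  16.0.0.0/6 (16.0.0.0 - 19.255.255.255)
  17.0.0.0/8 (17.0.0.0 - 17.255.255.255)
  17.152.0.0/13 (17.152.0.0 - 17.159.255.255)
  17.154.0.0/15 (17.154.0.0 - 17.155.255.255)
  17.154.128.0/18 (17.154.128.0 - 17.154.191.255)
Total matching entries: 6.

6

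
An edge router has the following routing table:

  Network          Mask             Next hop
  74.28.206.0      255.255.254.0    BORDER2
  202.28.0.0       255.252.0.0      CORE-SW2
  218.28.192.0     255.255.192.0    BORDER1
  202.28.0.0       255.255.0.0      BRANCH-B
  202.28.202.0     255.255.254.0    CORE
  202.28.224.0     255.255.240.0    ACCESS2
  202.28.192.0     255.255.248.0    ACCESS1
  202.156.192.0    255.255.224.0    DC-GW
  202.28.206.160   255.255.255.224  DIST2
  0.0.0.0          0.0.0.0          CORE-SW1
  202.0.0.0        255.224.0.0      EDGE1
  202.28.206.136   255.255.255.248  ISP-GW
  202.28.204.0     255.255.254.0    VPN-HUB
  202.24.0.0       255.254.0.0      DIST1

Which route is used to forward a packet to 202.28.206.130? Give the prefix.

Entries matching 202.28.206.130:
  0.0.0.0/0 (default, matches everything)
  202.0.0.0/11 (202.0.0.0 - 202.31.255.255)
  202.28.0.0/14 (202.28.0.0 - 202.31.255.255)
  202.28.0.0/16 (202.28.0.0 - 202.28.255.255)
Most specific is 202.28.0.0/16.

202.28.0.0/16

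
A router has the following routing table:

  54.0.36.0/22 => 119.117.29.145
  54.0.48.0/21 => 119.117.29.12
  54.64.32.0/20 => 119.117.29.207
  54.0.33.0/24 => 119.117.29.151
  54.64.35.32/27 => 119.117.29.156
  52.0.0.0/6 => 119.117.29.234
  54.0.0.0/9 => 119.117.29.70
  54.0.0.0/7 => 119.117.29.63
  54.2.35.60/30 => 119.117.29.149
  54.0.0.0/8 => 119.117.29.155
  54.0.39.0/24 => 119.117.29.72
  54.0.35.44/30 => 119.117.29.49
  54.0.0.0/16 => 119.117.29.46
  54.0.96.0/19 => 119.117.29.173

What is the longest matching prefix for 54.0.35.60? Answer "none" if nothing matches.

54.0.0.0/16

Entries matching 54.0.35.60:
  52.0.0.0/6 (52.0.0.0 - 55.255.255.255)
  54.0.0.0/7 (54.0.0.0 - 55.255.255.255)
  54.0.0.0/8 (54.0.0.0 - 54.255.255.255)
  54.0.0.0/9 (54.0.0.0 - 54.127.255.255)
  54.0.0.0/16 (54.0.0.0 - 54.0.255.255)
Most specific is 54.0.0.0/16.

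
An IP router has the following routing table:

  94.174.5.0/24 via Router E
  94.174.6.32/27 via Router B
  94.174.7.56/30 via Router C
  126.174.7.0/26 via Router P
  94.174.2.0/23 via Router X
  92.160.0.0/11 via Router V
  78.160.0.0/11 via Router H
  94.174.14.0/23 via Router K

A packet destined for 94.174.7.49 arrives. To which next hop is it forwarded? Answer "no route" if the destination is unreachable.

no route

No entry's prefix contains 94.174.7.49; there is no default route.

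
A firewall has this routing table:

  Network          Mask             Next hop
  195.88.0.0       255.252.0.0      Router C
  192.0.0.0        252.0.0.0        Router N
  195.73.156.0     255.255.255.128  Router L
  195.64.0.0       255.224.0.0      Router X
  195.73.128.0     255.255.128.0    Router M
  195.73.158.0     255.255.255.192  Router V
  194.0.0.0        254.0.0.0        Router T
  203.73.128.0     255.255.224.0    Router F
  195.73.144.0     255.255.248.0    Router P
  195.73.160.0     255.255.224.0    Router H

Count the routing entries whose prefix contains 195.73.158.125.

Prefixes containing 195.73.158.125:
  192.0.0.0/6 (192.0.0.0 - 195.255.255.255)
  194.0.0.0/7 (194.0.0.0 - 195.255.255.255)
  195.64.0.0/11 (195.64.0.0 - 195.95.255.255)
  195.73.128.0/17 (195.73.128.0 - 195.73.255.255)
Total matching entries: 4.

4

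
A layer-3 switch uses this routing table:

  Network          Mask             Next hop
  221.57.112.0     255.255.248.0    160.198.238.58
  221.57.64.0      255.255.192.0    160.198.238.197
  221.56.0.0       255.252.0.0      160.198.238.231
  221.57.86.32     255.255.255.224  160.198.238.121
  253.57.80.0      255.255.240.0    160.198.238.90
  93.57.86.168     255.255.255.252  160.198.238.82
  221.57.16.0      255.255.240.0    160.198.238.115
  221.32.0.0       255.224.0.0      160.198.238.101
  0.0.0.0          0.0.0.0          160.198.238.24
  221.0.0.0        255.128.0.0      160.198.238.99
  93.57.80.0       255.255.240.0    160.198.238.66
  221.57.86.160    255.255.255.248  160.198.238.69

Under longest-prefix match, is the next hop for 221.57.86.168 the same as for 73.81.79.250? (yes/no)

221.57.86.168: longest match 221.57.64.0/18 -> 160.198.238.197
73.81.79.250: longest match 0.0.0.0/0 -> 160.198.238.24

no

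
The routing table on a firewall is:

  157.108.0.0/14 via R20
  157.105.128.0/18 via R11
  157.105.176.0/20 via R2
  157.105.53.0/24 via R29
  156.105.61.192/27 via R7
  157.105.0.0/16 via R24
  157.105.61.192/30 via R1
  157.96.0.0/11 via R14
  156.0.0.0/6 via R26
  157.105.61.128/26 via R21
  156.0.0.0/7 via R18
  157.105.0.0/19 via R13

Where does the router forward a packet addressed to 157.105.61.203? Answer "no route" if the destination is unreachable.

Routes whose prefix contains 157.105.61.203:
  156.0.0.0/6 (156.0.0.0 - 159.255.255.255) -> R26
  156.0.0.0/7 (156.0.0.0 - 157.255.255.255) -> R18
  157.96.0.0/11 (157.96.0.0 - 157.127.255.255) -> R14
  157.105.0.0/16 (157.105.0.0 - 157.105.255.255) -> R24
More-specific entries that do NOT match:
  157.105.61.192/30 (157.105.61.192 - 157.105.61.195) does not contain 157.105.61.203
  156.105.61.192/27 (156.105.61.192 - 156.105.61.223) does not contain 157.105.61.203
  157.105.61.128/26 (157.105.61.128 - 157.105.61.191) does not contain 157.105.61.203
  157.105.53.0/24 (157.105.53.0 - 157.105.53.255) does not contain 157.105.61.203
  157.105.176.0/20 (157.105.176.0 - 157.105.191.255) does not contain 157.105.61.203
  157.105.0.0/19 (157.105.0.0 - 157.105.31.255) does not contain 157.105.61.203
  157.105.128.0/18 (157.105.128.0 - 157.105.191.255) does not contain 157.105.61.203
Longest matching prefix is /16 -> next hop R24.

R24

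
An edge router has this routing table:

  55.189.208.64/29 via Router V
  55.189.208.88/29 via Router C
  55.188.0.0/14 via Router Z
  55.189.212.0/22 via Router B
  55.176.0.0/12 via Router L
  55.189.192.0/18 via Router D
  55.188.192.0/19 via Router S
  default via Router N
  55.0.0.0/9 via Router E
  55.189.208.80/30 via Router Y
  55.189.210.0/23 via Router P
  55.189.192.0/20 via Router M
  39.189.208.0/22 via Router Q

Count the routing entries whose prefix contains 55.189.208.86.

4

Prefixes containing 55.189.208.86:
  0.0.0.0/0 (default, matches everything)
  55.176.0.0/12 (55.176.0.0 - 55.191.255.255)
  55.188.0.0/14 (55.188.0.0 - 55.191.255.255)
  55.189.192.0/18 (55.189.192.0 - 55.189.255.255)
Total matching entries: 4.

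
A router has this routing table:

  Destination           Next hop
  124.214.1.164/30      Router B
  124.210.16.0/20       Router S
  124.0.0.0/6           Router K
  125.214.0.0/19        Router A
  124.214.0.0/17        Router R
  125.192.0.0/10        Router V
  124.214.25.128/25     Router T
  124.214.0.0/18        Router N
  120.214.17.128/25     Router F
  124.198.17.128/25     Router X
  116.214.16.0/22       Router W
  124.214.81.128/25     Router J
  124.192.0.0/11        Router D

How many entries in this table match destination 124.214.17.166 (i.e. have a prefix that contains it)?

4

Prefixes containing 124.214.17.166:
  124.0.0.0/6 (124.0.0.0 - 127.255.255.255)
  124.192.0.0/11 (124.192.0.0 - 124.223.255.255)
  124.214.0.0/17 (124.214.0.0 - 124.214.127.255)
  124.214.0.0/18 (124.214.0.0 - 124.214.63.255)
Total matching entries: 4.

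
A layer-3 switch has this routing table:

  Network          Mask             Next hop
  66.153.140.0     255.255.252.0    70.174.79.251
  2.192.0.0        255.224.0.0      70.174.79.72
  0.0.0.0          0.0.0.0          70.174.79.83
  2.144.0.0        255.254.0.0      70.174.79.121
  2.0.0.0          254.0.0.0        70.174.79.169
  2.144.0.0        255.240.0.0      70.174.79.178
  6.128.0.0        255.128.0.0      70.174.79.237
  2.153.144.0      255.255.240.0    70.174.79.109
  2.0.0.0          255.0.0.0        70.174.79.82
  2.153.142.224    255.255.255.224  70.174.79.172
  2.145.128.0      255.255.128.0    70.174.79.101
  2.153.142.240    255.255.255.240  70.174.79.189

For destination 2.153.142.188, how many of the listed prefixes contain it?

4

Prefixes containing 2.153.142.188:
  0.0.0.0/0 (default, matches everything)
  2.0.0.0/7 (2.0.0.0 - 3.255.255.255)
  2.0.0.0/8 (2.0.0.0 - 2.255.255.255)
  2.144.0.0/12 (2.144.0.0 - 2.159.255.255)
Total matching entries: 4.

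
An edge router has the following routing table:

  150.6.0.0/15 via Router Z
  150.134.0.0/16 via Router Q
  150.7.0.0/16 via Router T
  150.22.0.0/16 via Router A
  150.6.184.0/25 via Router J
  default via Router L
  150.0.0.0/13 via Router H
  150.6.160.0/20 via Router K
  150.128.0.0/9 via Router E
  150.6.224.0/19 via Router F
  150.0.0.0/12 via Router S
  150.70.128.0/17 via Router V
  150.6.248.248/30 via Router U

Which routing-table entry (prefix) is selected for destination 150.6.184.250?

Entries matching 150.6.184.250:
  0.0.0.0/0 (default, matches everything)
  150.0.0.0/12 (150.0.0.0 - 150.15.255.255)
  150.0.0.0/13 (150.0.0.0 - 150.7.255.255)
  150.6.0.0/15 (150.6.0.0 - 150.7.255.255)
Most specific is 150.6.0.0/15.

150.6.0.0/15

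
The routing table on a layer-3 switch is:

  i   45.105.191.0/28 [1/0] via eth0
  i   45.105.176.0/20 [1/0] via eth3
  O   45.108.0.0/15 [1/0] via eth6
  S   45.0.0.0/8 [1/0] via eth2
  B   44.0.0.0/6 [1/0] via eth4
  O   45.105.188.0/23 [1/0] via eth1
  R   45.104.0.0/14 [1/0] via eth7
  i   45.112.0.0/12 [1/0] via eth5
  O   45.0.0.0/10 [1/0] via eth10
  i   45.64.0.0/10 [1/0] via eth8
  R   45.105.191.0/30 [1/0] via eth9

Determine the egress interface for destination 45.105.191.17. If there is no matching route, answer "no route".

eth3

Routes whose prefix contains 45.105.191.17:
  44.0.0.0/6 (44.0.0.0 - 47.255.255.255) -> eth4
  45.0.0.0/8 (45.0.0.0 - 45.255.255.255) -> eth2
  45.64.0.0/10 (45.64.0.0 - 45.127.255.255) -> eth8
  45.104.0.0/14 (45.104.0.0 - 45.107.255.255) -> eth7
  45.105.176.0/20 (45.105.176.0 - 45.105.191.255) -> eth3
More-specific entries that do NOT match:
  45.105.191.0/30 (45.105.191.0 - 45.105.191.3) does not contain 45.105.191.17
  45.105.191.0/28 (45.105.191.0 - 45.105.191.15) does not contain 45.105.191.17
  45.105.188.0/23 (45.105.188.0 - 45.105.189.255) does not contain 45.105.191.17
Longest matching prefix is /20 -> interface eth3.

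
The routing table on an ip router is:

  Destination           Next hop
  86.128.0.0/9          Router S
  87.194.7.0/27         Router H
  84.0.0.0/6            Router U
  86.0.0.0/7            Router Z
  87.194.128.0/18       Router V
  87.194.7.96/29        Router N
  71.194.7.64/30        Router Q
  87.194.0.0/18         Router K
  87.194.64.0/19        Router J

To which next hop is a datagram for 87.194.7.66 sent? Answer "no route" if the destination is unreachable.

Routes whose prefix contains 87.194.7.66:
  84.0.0.0/6 (84.0.0.0 - 87.255.255.255) -> Router U
  86.0.0.0/7 (86.0.0.0 - 87.255.255.255) -> Router Z
  87.194.0.0/18 (87.194.0.0 - 87.194.63.255) -> Router K
More-specific entries that do NOT match:
  71.194.7.64/30 (71.194.7.64 - 71.194.7.67) does not contain 87.194.7.66
  87.194.7.96/29 (87.194.7.96 - 87.194.7.103) does not contain 87.194.7.66
  87.194.7.0/27 (87.194.7.0 - 87.194.7.31) does not contain 87.194.7.66
  87.194.64.0/19 (87.194.64.0 - 87.194.95.255) does not contain 87.194.7.66
Longest matching prefix is /18 -> next hop Router K.

Router K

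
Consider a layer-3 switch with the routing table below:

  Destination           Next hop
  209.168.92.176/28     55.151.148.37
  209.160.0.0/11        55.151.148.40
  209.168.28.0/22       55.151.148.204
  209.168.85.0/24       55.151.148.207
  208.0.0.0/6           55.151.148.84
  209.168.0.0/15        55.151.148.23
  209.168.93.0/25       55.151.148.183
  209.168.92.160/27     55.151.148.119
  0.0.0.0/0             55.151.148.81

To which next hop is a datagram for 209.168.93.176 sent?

Routes whose prefix contains 209.168.93.176:
  0.0.0.0/0 (default, matches everything) -> 55.151.148.81
  208.0.0.0/6 (208.0.0.0 - 211.255.255.255) -> 55.151.148.84
  209.160.0.0/11 (209.160.0.0 - 209.191.255.255) -> 55.151.148.40
  209.168.0.0/15 (209.168.0.0 - 209.169.255.255) -> 55.151.148.23
More-specific entries that do NOT match:
  209.168.92.176/28 (209.168.92.176 - 209.168.92.191) does not contain 209.168.93.176
  209.168.92.160/27 (209.168.92.160 - 209.168.92.191) does not contain 209.168.93.176
  209.168.93.0/25 (209.168.93.0 - 209.168.93.127) does not contain 209.168.93.176
  209.168.85.0/24 (209.168.85.0 - 209.168.85.255) does not contain 209.168.93.176
  209.168.28.0/22 (209.168.28.0 - 209.168.31.255) does not contain 209.168.93.176
Longest matching prefix is /15 -> next hop 55.151.148.23.

55.151.148.23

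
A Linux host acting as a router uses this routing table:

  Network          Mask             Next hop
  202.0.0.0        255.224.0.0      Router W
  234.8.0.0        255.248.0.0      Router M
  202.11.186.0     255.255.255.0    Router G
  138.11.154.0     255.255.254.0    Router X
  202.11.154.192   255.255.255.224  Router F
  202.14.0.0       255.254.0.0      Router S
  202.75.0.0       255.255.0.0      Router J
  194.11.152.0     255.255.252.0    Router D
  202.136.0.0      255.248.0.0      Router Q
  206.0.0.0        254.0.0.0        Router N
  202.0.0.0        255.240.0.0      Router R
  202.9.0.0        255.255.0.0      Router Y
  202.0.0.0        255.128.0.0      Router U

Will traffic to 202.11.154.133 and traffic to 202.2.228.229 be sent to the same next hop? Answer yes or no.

yes

202.11.154.133: longest match 202.0.0.0/12 -> Router R
202.2.228.229: longest match 202.0.0.0/12 -> Router R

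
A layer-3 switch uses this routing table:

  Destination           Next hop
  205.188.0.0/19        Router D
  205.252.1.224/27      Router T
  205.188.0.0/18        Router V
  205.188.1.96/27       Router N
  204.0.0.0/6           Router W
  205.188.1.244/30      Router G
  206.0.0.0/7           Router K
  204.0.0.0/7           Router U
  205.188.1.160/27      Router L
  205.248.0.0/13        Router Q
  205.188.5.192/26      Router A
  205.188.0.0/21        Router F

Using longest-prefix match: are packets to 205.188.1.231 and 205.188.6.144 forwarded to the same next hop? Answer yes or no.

yes

205.188.1.231: longest match 205.188.0.0/21 -> Router F
205.188.6.144: longest match 205.188.0.0/21 -> Router F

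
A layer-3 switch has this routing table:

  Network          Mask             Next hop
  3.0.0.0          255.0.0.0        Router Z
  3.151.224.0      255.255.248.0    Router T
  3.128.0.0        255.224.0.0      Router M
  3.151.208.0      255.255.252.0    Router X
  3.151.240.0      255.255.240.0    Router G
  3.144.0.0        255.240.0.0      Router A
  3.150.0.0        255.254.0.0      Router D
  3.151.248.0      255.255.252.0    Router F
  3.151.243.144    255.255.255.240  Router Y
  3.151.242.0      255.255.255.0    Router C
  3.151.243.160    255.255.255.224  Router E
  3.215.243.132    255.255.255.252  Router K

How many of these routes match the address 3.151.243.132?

Prefixes containing 3.151.243.132:
  3.0.0.0/8 (3.0.0.0 - 3.255.255.255)
  3.128.0.0/11 (3.128.0.0 - 3.159.255.255)
  3.144.0.0/12 (3.144.0.0 - 3.159.255.255)
  3.150.0.0/15 (3.150.0.0 - 3.151.255.255)
  3.151.240.0/20 (3.151.240.0 - 3.151.255.255)
Total matching entries: 5.

5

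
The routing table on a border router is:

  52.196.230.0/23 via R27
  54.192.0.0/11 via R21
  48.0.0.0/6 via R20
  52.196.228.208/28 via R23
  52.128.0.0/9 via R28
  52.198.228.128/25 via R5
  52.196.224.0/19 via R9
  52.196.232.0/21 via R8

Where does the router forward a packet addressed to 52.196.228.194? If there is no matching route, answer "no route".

R9

Routes whose prefix contains 52.196.228.194:
  52.128.0.0/9 (52.128.0.0 - 52.255.255.255) -> R28
  52.196.224.0/19 (52.196.224.0 - 52.196.255.255) -> R9
More-specific entries that do NOT match:
  52.196.228.208/28 (52.196.228.208 - 52.196.228.223) does not contain 52.196.228.194
  52.198.228.128/25 (52.198.228.128 - 52.198.228.255) does not contain 52.196.228.194
  52.196.230.0/23 (52.196.230.0 - 52.196.231.255) does not contain 52.196.228.194
  52.196.232.0/21 (52.196.232.0 - 52.196.239.255) does not contain 52.196.228.194
Longest matching prefix is /19 -> next hop R9.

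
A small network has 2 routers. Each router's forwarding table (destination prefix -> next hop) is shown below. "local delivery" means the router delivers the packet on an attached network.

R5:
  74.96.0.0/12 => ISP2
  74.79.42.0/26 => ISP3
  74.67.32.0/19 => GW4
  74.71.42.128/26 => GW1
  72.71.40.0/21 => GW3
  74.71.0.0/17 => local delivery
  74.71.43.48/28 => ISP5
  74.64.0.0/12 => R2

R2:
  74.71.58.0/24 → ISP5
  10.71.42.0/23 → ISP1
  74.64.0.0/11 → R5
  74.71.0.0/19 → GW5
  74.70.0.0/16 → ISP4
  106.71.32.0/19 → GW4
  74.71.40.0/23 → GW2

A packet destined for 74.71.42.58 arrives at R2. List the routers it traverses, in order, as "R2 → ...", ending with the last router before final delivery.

R2 → R5

At R2: longest match for 74.71.42.58 is 74.64.0.0/11 -> R5
At R5: longest match for 74.71.42.58 is 74.71.0.0/17 -> local delivery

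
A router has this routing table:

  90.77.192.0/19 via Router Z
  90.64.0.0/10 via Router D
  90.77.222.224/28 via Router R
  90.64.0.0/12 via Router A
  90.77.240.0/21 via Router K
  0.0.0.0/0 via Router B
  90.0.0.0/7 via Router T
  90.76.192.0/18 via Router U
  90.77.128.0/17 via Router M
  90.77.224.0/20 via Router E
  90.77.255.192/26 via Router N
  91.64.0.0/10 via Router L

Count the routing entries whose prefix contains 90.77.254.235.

Prefixes containing 90.77.254.235:
  0.0.0.0/0 (default, matches everything)
  90.0.0.0/7 (90.0.0.0 - 91.255.255.255)
  90.64.0.0/10 (90.64.0.0 - 90.127.255.255)
  90.64.0.0/12 (90.64.0.0 - 90.79.255.255)
  90.77.128.0/17 (90.77.128.0 - 90.77.255.255)
Total matching entries: 5.

5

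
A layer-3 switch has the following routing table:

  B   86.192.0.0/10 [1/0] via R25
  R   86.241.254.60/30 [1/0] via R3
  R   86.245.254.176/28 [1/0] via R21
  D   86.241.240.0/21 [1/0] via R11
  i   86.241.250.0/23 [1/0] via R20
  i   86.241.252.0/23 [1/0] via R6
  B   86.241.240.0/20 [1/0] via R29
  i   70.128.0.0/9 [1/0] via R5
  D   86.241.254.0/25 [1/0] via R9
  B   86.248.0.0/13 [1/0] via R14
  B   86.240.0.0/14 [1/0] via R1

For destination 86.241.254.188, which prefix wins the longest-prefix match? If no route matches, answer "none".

Entries matching 86.241.254.188:
  86.192.0.0/10 (86.192.0.0 - 86.255.255.255)
  86.240.0.0/14 (86.240.0.0 - 86.243.255.255)
  86.241.240.0/20 (86.241.240.0 - 86.241.255.255)
Most specific is 86.241.240.0/20.

86.241.240.0/20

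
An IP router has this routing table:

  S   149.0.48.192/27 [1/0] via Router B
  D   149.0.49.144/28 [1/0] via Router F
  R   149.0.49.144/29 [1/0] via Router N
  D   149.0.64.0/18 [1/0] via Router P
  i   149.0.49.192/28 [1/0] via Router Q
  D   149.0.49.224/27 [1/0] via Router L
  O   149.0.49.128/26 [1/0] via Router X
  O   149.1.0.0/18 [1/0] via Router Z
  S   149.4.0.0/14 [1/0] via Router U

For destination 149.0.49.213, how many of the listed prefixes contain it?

No listed prefix contains 149.0.49.213.
Total matching entries: 0.

0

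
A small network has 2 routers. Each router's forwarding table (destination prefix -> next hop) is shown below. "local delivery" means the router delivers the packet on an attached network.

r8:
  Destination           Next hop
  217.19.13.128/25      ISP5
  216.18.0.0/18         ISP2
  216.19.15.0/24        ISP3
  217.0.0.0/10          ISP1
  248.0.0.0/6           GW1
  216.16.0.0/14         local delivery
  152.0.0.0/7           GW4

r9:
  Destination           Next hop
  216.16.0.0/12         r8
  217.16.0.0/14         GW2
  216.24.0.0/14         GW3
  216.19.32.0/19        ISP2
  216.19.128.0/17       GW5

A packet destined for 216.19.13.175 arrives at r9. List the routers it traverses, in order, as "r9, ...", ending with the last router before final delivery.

r9, r8

At r9: longest match for 216.19.13.175 is 216.16.0.0/12 -> r8
At r8: longest match for 216.19.13.175 is 216.16.0.0/14 -> local delivery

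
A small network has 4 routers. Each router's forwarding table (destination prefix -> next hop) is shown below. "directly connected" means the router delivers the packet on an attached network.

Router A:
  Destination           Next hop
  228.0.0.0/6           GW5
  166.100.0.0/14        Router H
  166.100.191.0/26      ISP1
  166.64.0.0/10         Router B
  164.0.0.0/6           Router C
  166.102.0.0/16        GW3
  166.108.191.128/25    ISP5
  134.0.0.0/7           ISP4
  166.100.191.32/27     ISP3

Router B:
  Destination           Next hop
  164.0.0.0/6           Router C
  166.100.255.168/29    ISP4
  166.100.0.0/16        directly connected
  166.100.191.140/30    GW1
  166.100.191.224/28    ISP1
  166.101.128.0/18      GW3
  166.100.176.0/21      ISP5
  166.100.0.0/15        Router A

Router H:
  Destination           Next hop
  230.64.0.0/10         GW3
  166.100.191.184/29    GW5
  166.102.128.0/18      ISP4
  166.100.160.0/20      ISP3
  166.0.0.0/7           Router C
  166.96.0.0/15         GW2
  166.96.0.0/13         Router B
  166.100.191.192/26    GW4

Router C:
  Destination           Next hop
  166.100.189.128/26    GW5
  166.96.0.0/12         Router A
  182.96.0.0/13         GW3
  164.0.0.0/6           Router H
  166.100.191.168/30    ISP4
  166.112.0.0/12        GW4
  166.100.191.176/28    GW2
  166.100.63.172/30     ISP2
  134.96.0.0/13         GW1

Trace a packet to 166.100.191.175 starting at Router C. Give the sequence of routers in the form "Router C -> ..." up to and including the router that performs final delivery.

Router C -> Router A -> Router H -> Router B

At Router C: longest match for 166.100.191.175 is 166.96.0.0/12 -> Router A
At Router A: longest match for 166.100.191.175 is 166.100.0.0/14 -> Router H
At Router H: longest match for 166.100.191.175 is 166.96.0.0/13 -> Router B
At Router B: longest match for 166.100.191.175 is 166.100.0.0/16 -> directly connected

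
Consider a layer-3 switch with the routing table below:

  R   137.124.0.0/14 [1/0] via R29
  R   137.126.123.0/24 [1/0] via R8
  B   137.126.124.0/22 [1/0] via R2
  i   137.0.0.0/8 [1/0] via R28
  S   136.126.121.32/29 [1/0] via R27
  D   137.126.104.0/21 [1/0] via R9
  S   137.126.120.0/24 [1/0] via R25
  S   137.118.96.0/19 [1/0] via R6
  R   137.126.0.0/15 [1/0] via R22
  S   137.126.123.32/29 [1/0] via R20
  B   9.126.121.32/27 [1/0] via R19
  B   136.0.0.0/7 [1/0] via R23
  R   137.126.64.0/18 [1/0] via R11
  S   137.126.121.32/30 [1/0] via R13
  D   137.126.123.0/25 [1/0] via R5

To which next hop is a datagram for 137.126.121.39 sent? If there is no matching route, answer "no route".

R11

Routes whose prefix contains 137.126.121.39:
  136.0.0.0/7 (136.0.0.0 - 137.255.255.255) -> R23
  137.0.0.0/8 (137.0.0.0 - 137.255.255.255) -> R28
  137.124.0.0/14 (137.124.0.0 - 137.127.255.255) -> R29
  137.126.0.0/15 (137.126.0.0 - 137.127.255.255) -> R22
  137.126.64.0/18 (137.126.64.0 - 137.126.127.255) -> R11
More-specific entries that do NOT match:
  137.126.121.32/30 (137.126.121.32 - 137.126.121.35) does not contain 137.126.121.39
  136.126.121.32/29 (136.126.121.32 - 136.126.121.39) does not contain 137.126.121.39
  137.126.123.32/29 (137.126.123.32 - 137.126.123.39) does not contain 137.126.121.39
  9.126.121.32/27 (9.126.121.32 - 9.126.121.63) does not contain 137.126.121.39
  137.126.123.0/25 (137.126.123.0 - 137.126.123.127) does not contain 137.126.121.39
  137.126.123.0/24 (137.126.123.0 - 137.126.123.255) does not contain 137.126.121.39
  137.126.120.0/24 (137.126.120.0 - 137.126.120.255) does not contain 137.126.121.39
  137.126.124.0/22 (137.126.124.0 - 137.126.127.255) does not contain 137.126.121.39
  137.126.104.0/21 (137.126.104.0 - 137.126.111.255) does not contain 137.126.121.39
  137.118.96.0/19 (137.118.96.0 - 137.118.127.255) does not contain 137.126.121.39
Longest matching prefix is /18 -> next hop R11.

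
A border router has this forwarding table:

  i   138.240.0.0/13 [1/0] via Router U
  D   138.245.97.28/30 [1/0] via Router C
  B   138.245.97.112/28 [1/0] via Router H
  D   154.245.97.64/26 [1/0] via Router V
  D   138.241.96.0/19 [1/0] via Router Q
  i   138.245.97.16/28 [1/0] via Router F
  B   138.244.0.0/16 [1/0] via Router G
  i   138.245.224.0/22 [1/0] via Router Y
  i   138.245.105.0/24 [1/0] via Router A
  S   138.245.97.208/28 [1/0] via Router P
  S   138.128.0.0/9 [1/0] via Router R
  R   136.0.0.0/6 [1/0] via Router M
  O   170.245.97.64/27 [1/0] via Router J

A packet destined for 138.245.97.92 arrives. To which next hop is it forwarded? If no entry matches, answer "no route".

Router U

Routes whose prefix contains 138.245.97.92:
  136.0.0.0/6 (136.0.0.0 - 139.255.255.255) -> Router M
  138.128.0.0/9 (138.128.0.0 - 138.255.255.255) -> Router R
  138.240.0.0/13 (138.240.0.0 - 138.247.255.255) -> Router U
More-specific entries that do NOT match:
  138.245.97.28/30 (138.245.97.28 - 138.245.97.31) does not contain 138.245.97.92
  138.245.97.112/28 (138.245.97.112 - 138.245.97.127) does not contain 138.245.97.92
  138.245.97.16/28 (138.245.97.16 - 138.245.97.31) does not contain 138.245.97.92
  138.245.97.208/28 (138.245.97.208 - 138.245.97.223) does not contain 138.245.97.92
  170.245.97.64/27 (170.245.97.64 - 170.245.97.95) does not contain 138.245.97.92
  154.245.97.64/26 (154.245.97.64 - 154.245.97.127) does not contain 138.245.97.92
  138.245.105.0/24 (138.245.105.0 - 138.245.105.255) does not contain 138.245.97.92
  138.245.224.0/22 (138.245.224.0 - 138.245.227.255) does not contain 138.245.97.92
  138.241.96.0/19 (138.241.96.0 - 138.241.127.255) does not contain 138.245.97.92
  138.244.0.0/16 (138.244.0.0 - 138.244.255.255) does not contain 138.245.97.92
Longest matching prefix is /13 -> next hop Router U.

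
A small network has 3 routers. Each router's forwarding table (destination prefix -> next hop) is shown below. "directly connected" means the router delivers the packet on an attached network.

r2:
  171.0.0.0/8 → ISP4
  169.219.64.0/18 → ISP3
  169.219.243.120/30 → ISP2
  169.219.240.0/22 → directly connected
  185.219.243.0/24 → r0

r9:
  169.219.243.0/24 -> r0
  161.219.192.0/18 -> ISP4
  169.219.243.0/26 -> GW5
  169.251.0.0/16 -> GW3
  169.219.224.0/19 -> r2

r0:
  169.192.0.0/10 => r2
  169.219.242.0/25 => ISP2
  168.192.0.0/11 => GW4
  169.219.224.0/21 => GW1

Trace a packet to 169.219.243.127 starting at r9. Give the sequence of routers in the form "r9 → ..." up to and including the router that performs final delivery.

At r9: longest match for 169.219.243.127 is 169.219.243.0/24 -> r0
At r0: longest match for 169.219.243.127 is 169.192.0.0/10 -> r2
At r2: longest match for 169.219.243.127 is 169.219.240.0/22 -> directly connected

r9 → r0 → r2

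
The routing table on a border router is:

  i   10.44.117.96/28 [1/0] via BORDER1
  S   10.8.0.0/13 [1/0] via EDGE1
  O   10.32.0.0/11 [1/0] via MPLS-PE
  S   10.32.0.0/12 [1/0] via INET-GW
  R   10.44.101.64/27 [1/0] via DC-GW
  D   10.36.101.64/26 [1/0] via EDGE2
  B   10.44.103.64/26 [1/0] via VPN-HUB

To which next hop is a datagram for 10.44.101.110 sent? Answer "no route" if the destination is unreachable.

Routes whose prefix contains 10.44.101.110:
  10.32.0.0/11 (10.32.0.0 - 10.63.255.255) -> MPLS-PE
  10.32.0.0/12 (10.32.0.0 - 10.47.255.255) -> INET-GW
More-specific entries that do NOT match:
  10.44.117.96/28 (10.44.117.96 - 10.44.117.111) does not contain 10.44.101.110
  10.44.101.64/27 (10.44.101.64 - 10.44.101.95) does not contain 10.44.101.110
  10.36.101.64/26 (10.36.101.64 - 10.36.101.127) does not contain 10.44.101.110
  10.44.103.64/26 (10.44.103.64 - 10.44.103.127) does not contain 10.44.101.110
  10.8.0.0/13 (10.8.0.0 - 10.15.255.255) does not contain 10.44.101.110
Longest matching prefix is /12 -> next hop INET-GW.

INET-GW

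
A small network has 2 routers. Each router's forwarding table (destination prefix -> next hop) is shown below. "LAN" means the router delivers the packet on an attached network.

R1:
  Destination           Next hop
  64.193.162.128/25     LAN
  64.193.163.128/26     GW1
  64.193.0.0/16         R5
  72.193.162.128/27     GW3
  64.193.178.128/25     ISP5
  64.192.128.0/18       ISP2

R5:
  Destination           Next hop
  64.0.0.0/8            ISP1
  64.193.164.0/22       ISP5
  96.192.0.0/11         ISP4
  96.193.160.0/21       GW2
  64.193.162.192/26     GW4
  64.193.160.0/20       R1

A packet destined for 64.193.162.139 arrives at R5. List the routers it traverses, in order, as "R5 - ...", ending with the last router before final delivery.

R5 - R1

At R5: longest match for 64.193.162.139 is 64.193.160.0/20 -> R1
At R1: longest match for 64.193.162.139 is 64.193.162.128/25 -> LAN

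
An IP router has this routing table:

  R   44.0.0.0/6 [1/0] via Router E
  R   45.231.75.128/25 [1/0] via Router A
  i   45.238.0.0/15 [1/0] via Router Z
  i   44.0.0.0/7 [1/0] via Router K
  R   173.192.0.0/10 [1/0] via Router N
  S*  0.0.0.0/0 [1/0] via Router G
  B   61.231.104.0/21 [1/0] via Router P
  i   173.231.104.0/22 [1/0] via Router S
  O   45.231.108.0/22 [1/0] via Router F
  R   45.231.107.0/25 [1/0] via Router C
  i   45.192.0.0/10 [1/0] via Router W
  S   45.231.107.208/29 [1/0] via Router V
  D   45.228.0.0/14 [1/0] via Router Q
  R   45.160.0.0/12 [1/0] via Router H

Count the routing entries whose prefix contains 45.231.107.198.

5

Prefixes containing 45.231.107.198:
  0.0.0.0/0 (default, matches everything)
  44.0.0.0/6 (44.0.0.0 - 47.255.255.255)
  44.0.0.0/7 (44.0.0.0 - 45.255.255.255)
  45.192.0.0/10 (45.192.0.0 - 45.255.255.255)
  45.228.0.0/14 (45.228.0.0 - 45.231.255.255)
Total matching entries: 5.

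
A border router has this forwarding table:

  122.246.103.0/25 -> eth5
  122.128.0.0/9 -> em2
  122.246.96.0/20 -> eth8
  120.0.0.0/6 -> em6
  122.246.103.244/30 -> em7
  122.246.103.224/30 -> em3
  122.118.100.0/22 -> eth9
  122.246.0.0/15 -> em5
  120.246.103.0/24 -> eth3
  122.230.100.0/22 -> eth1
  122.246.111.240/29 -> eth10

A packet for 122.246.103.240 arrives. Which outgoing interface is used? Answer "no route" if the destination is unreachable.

Routes whose prefix contains 122.246.103.240:
  120.0.0.0/6 (120.0.0.0 - 123.255.255.255) -> em6
  122.128.0.0/9 (122.128.0.0 - 122.255.255.255) -> em2
  122.246.0.0/15 (122.246.0.0 - 122.247.255.255) -> em5
  122.246.96.0/20 (122.246.96.0 - 122.246.111.255) -> eth8
More-specific entries that do NOT match:
  122.246.103.244/30 (122.246.103.244 - 122.246.103.247) does not contain 122.246.103.240
  122.246.103.224/30 (122.246.103.224 - 122.246.103.227) does not contain 122.246.103.240
  122.246.111.240/29 (122.246.111.240 - 122.246.111.247) does not contain 122.246.103.240
  122.246.103.0/25 (122.246.103.0 - 122.246.103.127) does not contain 122.246.103.240
  120.246.103.0/24 (120.246.103.0 - 120.246.103.255) does not contain 122.246.103.240
  122.118.100.0/22 (122.118.100.0 - 122.118.103.255) does not contain 122.246.103.240
  122.230.100.0/22 (122.230.100.0 - 122.230.103.255) does not contain 122.246.103.240
Longest matching prefix is /20 -> interface eth8.

eth8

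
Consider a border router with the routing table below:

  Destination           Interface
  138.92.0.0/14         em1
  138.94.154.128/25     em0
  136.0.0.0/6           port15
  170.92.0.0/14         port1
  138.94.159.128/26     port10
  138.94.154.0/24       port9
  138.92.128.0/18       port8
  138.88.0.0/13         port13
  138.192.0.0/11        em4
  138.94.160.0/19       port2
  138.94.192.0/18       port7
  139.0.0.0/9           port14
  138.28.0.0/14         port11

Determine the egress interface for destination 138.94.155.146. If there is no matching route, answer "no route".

em1

Routes whose prefix contains 138.94.155.146:
  136.0.0.0/6 (136.0.0.0 - 139.255.255.255) -> port15
  138.88.0.0/13 (138.88.0.0 - 138.95.255.255) -> port13
  138.92.0.0/14 (138.92.0.0 - 138.95.255.255) -> em1
More-specific entries that do NOT match:
  138.94.159.128/26 (138.94.159.128 - 138.94.159.191) does not contain 138.94.155.146
  138.94.154.128/25 (138.94.154.128 - 138.94.154.255) does not contain 138.94.155.146
  138.94.154.0/24 (138.94.154.0 - 138.94.154.255) does not contain 138.94.155.146
  138.94.160.0/19 (138.94.160.0 - 138.94.191.255) does not contain 138.94.155.146
  138.92.128.0/18 (138.92.128.0 - 138.92.191.255) does not contain 138.94.155.146
  138.94.192.0/18 (138.94.192.0 - 138.94.255.255) does not contain 138.94.155.146
Longest matching prefix is /14 -> interface em1.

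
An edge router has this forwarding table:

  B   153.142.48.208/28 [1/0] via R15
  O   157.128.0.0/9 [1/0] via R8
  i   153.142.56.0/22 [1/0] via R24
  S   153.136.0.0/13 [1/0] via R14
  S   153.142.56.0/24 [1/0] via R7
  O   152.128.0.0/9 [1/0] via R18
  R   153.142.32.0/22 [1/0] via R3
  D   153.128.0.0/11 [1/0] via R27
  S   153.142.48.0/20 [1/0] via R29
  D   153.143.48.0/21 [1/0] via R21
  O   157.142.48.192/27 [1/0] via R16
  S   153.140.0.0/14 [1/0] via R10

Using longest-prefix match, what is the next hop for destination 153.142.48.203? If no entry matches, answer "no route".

Routes whose prefix contains 153.142.48.203:
  153.128.0.0/11 (153.128.0.0 - 153.159.255.255) -> R27
  153.136.0.0/13 (153.136.0.0 - 153.143.255.255) -> R14
  153.140.0.0/14 (153.140.0.0 - 153.143.255.255) -> R10
  153.142.48.0/20 (153.142.48.0 - 153.142.63.255) -> R29
More-specific entries that do NOT match:
  153.142.48.208/28 (153.142.48.208 - 153.142.48.223) does not contain 153.142.48.203
  157.142.48.192/27 (157.142.48.192 - 157.142.48.223) does not contain 153.142.48.203
  153.142.56.0/24 (153.142.56.0 - 153.142.56.255) does not contain 153.142.48.203
  153.142.56.0/22 (153.142.56.0 - 153.142.59.255) does not contain 153.142.48.203
  153.142.32.0/22 (153.142.32.0 - 153.142.35.255) does not contain 153.142.48.203
  153.143.48.0/21 (153.143.48.0 - 153.143.55.255) does not contain 153.142.48.203
Longest matching prefix is /20 -> next hop R29.

R29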